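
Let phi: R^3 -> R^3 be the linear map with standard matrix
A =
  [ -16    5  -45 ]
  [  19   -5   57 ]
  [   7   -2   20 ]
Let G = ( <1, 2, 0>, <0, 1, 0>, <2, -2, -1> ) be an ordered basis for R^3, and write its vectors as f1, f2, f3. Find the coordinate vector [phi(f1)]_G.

Compute phi(f1) = A f1 = <-6, 9, 3> in standard coordinates.
Then write this in G-coordinates: solve for y in y_1 f1 + ... + y_3 f3 = <-6, 9, 3>.
This gives y = <0, 3, -3>, which is column 1 of [phi]_G.

<0, 3, -3>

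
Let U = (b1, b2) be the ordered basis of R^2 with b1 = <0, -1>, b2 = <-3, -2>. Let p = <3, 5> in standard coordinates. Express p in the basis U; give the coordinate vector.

We seek scalars with c_1 b1 + c_2 b2 = p; equivalently solve M c = p where the columns of M are b1, b2.
System: 0c_1 - 3c_2 = 3, -c_1 - 2c_2 = 5; solving gives c_1 = -3, c_2 = -1.
Check: -3b1 - b2 = <3, 5>.

<-3, -1>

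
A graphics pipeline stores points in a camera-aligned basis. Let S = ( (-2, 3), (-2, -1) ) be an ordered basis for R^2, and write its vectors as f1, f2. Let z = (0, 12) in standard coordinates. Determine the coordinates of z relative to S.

(3, -3)

Write z = c_1 f1 + c_2 f2 and solve for the c_i.
System: -2c_1 - 2c_2 = 0, 3c_1 - c_2 = 12; solving gives c_1 = 3, c_2 = -3.
Check: 3f1 - 3f2 = (0, 12).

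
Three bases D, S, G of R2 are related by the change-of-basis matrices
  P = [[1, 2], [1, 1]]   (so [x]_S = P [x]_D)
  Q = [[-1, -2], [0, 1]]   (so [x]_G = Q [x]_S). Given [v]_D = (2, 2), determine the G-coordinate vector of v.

(-14, 4)

First [v]_S = P [v]_D = (6, 4).
Then [v]_G = Q [v]_S = (-14, 4).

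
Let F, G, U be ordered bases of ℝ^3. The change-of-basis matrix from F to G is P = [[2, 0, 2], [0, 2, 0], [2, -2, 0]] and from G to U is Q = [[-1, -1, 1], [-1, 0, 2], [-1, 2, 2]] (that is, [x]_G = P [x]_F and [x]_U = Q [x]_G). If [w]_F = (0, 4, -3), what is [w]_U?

(-10, -10, 6)

First [w]_G = P [w]_F = (-6, 8, -8).
Then [w]_U = Q [w]_G = (-10, -10, 6).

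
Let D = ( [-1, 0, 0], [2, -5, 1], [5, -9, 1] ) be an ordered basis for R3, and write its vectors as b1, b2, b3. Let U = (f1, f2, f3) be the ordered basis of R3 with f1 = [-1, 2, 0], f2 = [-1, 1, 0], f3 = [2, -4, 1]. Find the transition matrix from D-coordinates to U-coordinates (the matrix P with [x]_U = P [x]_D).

Let M have columns bj and N have columns fj. Then for every x, N [x]_U = x = M [x]_D, so P = N^(-1) M.
Since det N = 1, N^(-1) has integer entries; multiplying gives P = [[-1, -1, -2], [2, 1, -1], [0, 1, 1]].

[[-1, -1, -2], [2, 1, -1], [0, 1, 1]]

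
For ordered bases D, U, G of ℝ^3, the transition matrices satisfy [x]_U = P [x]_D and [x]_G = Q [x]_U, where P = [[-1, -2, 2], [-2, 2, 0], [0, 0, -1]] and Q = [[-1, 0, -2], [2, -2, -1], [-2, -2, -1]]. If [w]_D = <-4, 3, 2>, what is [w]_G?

First [w]_U = P [w]_D = <2, 14, -2>.
Then [w]_G = Q [w]_U = <2, -22, -30>.

<2, -22, -30>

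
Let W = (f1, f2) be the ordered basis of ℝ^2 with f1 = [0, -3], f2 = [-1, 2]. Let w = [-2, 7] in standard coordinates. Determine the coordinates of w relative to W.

[-1, 2]

We seek scalars with c_1 f1 + c_2 f2 = w; equivalently solve M c = w where the columns of M are f1, f2.
System: 0c_1 - c_2 = -2, -3c_1 + 2c_2 = 7; solving gives c_1 = -1, c_2 = 2.
Check: -f1 + 2f2 = [-2, 7].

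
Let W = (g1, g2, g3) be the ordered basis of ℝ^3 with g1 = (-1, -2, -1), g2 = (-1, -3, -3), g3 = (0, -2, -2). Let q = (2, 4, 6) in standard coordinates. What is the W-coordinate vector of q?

(2, -4, 2)

[q]_W is the unique c with M c = q, where M has columns g1, ..., g3.
Gaussian elimination on [M | q] yields c = (2, -4, 2).
Check: 2g1 - 4g2 + 2g3 = (2, 4, 6).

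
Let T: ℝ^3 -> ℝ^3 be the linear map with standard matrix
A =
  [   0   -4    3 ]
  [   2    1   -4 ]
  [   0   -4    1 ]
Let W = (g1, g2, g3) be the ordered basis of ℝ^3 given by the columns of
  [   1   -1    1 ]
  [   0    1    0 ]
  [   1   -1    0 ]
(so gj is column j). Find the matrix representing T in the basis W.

[[-1, -2, 2], [-2, 3, 2], [2, -2, 0]]

With P the matrix whose columns are g1, ..., g3, [T]_W = P^(-1) A P.
Column by column: T(g1) = A g1 = [3, -2, 1]; its W-coordinates [-1, -2, 2] give column 1.
Continuing for each basis vector yields [T]_W = [[-1, -2, 2], [-2, 3, 2], [2, -2, 0]].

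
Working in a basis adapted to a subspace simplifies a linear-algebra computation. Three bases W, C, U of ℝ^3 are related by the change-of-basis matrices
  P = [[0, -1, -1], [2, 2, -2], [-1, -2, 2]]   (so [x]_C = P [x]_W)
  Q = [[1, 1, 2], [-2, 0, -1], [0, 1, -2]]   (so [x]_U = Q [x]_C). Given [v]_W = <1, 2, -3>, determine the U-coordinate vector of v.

<-9, 9, 34>

First [v]_C = P [v]_W = <1, 12, -11>.
Then [v]_U = Q [v]_C = <-9, 9, 34>.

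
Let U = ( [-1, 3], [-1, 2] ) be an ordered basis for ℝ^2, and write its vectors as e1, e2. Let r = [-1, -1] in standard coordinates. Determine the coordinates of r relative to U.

[-3, 4]

We seek scalars with c_1 e1 + c_2 e2 = r; equivalently solve M c = r where the columns of M are e1, e2.
System: -c_1 - c_2 = -1, 3c_1 + 2c_2 = -1; solving gives c_1 = -3, c_2 = 4.
Check: -3e1 + 4e2 = [-1, -1].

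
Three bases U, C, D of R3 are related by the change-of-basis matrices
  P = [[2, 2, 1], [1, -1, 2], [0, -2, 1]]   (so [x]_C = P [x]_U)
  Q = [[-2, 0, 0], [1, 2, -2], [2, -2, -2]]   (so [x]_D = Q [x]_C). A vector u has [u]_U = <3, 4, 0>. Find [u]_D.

<-28, 28, 46>

Composing the changes, [u]_D = Q P [u]_U.
Q P = [[-4, -4, -2], [4, 4, 3], [2, 10, -4]]; applying this to <3, 4, 0> gives <-28, 28, 46>.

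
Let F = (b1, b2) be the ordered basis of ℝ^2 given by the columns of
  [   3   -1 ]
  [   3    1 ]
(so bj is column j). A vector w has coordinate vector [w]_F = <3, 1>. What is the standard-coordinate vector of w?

<8, 10>

By definition w = 3b1 + b2.
Summing componentwise gives <8, 10>.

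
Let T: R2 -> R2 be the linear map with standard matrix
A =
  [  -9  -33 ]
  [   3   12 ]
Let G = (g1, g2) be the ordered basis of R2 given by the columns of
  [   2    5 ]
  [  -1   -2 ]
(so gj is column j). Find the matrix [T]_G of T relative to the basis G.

The j-th column of [T]_G is [T(gj)]_G.
T(g1) = A g1 = <15, -6> = 0·g1 + 3g2, so column 1 is <0, 3>.
Repeating for g2 and assembling the columns gives [[0, 3], [3, 3]].

[[0, 3], [3, 3]]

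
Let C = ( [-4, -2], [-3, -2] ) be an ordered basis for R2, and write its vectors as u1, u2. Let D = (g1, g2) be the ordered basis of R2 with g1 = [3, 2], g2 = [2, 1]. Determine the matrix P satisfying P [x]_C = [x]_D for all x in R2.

[[0, -1], [-2, 0]]

Let M have columns uj and N have columns gj. Then for every x, N [x]_D = x = M [x]_C, so P = N^(-1) M.
Since det N = -1, N^(-1) has integer entries; multiplying gives P = [[0, -1], [-2, 0]].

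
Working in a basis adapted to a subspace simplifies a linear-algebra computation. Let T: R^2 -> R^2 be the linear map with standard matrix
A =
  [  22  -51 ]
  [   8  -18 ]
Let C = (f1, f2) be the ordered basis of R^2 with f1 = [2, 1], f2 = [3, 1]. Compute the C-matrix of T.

[[1, 3], [-3, 3]]

Let P have columns f1, f2. Then [T]_C = P^(-1) A P.
Here det P = -1, so P^(-1) is integer; computing A P first and then P^(-1)(A P) gives [[1, 3], [-3, 3]].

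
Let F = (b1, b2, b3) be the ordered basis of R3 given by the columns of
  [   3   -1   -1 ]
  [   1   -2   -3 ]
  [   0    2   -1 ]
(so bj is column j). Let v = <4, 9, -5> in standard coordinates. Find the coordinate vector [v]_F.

<0, -3, -1>

[v]_F is the unique c with M c = v, where M has columns b1, ..., b3.
Gaussian elimination on [M | v] yields c = (0, -3, -1).
Check: 0·b1 - 3b2 - b3 = <4, 9, -5>.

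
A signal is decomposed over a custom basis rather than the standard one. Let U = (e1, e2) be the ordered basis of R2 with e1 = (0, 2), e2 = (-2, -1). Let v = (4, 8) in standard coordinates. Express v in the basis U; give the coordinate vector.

Write v = c_1 e1 + c_2 e2 and solve for the c_i.
System: 0c_1 - 2c_2 = 4, 2c_1 - c_2 = 8; solving gives c_1 = 3, c_2 = -2.
Check: 3e1 - 2e2 = (4, 8).

(3, -2)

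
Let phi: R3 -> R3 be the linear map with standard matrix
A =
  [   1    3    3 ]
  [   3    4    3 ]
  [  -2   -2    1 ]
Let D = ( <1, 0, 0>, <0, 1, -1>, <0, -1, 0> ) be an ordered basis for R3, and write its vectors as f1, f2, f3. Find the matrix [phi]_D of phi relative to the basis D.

[[1, 0, -3], [2, 3, -2], [-1, 2, 2]]

Let P have columns f1, ..., f3. Then [phi]_D = P^(-1) A P.
Here det P = -1, so P^(-1) is integer; computing A P first and then P^(-1)(A P) gives [[1, 0, -3], [2, 3, -2], [-1, 2, 2]].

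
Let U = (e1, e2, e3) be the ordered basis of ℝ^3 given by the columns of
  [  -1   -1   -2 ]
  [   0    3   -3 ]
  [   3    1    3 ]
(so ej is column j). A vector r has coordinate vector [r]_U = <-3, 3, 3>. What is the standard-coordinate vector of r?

<-6, 0, 3>

The coordinates say r = -3e1 + 3e2 + 3e3; adding the scaled basis vectors gives <-6, 0, 3>.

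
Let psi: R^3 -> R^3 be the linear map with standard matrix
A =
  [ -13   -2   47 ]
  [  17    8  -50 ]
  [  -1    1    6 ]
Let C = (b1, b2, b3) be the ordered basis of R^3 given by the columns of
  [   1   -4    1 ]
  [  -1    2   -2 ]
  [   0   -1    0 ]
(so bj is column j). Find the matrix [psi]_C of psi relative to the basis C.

[[-1, 0, 1], [2, 0, 3], [-2, 1, 2]]

The j-th column of [psi]_C is [psi(bj)]_C.
psi(b1) = A b1 = (-11, 9, -2) = -b1 + 2b2 - 2b3, so column 1 is (-1, 2, -2).
Repeating for b2, b3 and assembling the columns gives [[-1, 0, 1], [2, 0, 3], [-2, 1, 2]].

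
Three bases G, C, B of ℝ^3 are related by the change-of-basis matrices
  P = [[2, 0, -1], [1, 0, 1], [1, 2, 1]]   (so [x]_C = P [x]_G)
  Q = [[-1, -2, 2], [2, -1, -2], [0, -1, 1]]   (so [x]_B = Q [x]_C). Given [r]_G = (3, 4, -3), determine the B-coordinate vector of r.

(7, 2, 8)

Composing the changes, [r]_B = Q P [r]_G.
Q P = [[-2, 4, 1], [1, -4, -5], [0, 2, 0]]; applying this to (3, 4, -3) gives (7, 2, 8).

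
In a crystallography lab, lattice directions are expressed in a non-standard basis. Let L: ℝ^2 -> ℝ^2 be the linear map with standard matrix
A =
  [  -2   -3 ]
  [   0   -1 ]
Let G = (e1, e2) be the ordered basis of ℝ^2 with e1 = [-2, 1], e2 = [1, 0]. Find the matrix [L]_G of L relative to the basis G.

[[-1, 0], [-1, -2]]

The j-th column of [L]_G is [L(ej)]_G.
L(e1) = A e1 = [1, -1] = -e1 - e2, so column 1 is [-1, -1].
Repeating for e2 and assembling the columns gives [[-1, 0], [-1, -2]].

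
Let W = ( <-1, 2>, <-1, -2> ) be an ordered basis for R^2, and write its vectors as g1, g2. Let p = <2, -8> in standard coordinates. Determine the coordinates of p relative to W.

<-3, 1>

[p]_W is the unique c with M c = p, where M has columns g1, g2.
System: -c_1 - c_2 = 2, 2c_1 - 2c_2 = -8; solving gives c_1 = -3, c_2 = 1.
Check: -3g1 + g2 = <2, -8>.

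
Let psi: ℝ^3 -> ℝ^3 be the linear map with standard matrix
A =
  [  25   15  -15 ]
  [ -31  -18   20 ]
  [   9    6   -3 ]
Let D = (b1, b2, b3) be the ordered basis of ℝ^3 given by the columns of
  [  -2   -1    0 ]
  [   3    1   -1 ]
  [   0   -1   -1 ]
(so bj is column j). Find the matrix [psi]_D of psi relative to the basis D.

The j-th column of [psi]_D is [psi(bj)]_D.
psi(b1) = A b1 = <-5, 8, 0> = 2b1 + b2 - b3, so column 1 is <2, 1, -1>.
Repeating for b2, b3 and assembling the columns gives [[2, -3, -1], [1, 1, 2], [-1, -1, 1]].

[[2, -3, -1], [1, 1, 2], [-1, -1, 1]]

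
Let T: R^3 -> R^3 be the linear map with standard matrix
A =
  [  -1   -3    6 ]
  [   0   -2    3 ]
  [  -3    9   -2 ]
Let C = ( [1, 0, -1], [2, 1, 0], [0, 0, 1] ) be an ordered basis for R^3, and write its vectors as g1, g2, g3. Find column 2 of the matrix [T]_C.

[-1, -2, 2]

Compute T(g2) = A g2 = [-5, -2, 3] in standard coordinates.
Then write this in C-coordinates: solve for y in y_1 g1 + ... + y_3 g3 = [-5, -2, 3].
This gives y = [-1, -2, 2], which is column 2 of [T]_C.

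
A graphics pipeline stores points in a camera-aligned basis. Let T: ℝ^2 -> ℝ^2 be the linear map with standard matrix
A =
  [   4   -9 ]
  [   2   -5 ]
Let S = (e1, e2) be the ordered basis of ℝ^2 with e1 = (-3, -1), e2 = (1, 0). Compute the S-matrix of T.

[[1, -2], [0, -2]]

The j-th column of [T]_S is [T(ej)]_S.
T(e1) = A e1 = (-3, -1) = e1 + 0·e2, so column 1 is (1, 0).
Repeating for e2 and assembling the columns gives [[1, -2], [0, -2]].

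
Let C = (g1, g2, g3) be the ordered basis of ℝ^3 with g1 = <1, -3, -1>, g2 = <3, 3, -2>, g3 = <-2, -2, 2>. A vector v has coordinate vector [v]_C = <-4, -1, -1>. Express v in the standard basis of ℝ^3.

<-5, 11, 4>

v = M [v]_C, where M has columns g1, ..., g3.
Carrying out the matrix-vector product, v = <-5, 11, 4>.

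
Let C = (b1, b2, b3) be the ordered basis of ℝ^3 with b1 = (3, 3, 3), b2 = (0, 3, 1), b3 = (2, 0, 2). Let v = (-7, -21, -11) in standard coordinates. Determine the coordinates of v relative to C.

Write v = c_1 b1 + ... + c_3 b3 and solve for the c_i.
Solving this 3x3 system gives c = (-3, -4, 1).
Check: -3b1 - 4b2 + b3 = (-7, -21, -11).

(-3, -4, 1)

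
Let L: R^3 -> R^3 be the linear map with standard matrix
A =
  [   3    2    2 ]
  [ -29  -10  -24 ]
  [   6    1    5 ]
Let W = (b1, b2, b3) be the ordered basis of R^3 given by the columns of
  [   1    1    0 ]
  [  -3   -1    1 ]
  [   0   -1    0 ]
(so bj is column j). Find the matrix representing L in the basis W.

[[0, -1, 3], [-3, 0, -1], [-2, 2, -2]]

The j-th column of [L]_W is [L(bj)]_W.
L(b1) = A b1 = [-3, 1, 3] = 0·b1 - 3b2 - 2b3, so column 1 is [0, -3, -2].
Repeating for b2, b3 and assembling the columns gives [[0, -1, 3], [-3, 0, -1], [-2, 2, -2]].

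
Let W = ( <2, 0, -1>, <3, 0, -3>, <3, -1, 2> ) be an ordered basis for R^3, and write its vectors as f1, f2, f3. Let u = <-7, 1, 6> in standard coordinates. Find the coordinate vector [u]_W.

<4, -4, -1>

We seek scalars with c_1 f1 + ... + c_3 f3 = u; equivalently solve M c = u where the columns of M are f1, ..., f3.
Row-reducing the augmented matrix [M | u] gives c = (4, -4, -1).
Check: 4f1 - 4f2 - f3 = <-7, 1, 6>.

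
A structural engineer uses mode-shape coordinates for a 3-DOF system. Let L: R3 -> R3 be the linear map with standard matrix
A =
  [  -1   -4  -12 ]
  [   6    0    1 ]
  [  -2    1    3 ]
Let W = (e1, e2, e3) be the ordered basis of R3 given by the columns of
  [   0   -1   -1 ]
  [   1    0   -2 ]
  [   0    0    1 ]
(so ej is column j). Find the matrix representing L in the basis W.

The j-th column of [L]_W is [L(ej)]_W.
L(e1) = A e1 = (-4, 0, 1) = 2e1 + 3e2 + e3, so column 1 is (2, 3, 1).
Repeating for e2, e3 and assembling the columns gives [[2, -2, 1], [3, -3, 0], [1, 2, 3]].

[[2, -2, 1], [3, -3, 0], [1, 2, 3]]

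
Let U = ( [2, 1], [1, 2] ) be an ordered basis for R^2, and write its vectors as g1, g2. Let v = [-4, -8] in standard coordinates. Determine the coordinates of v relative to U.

[0, -4]

[v]_U is the unique c with M c = v, where M has columns g1, g2.
System: 2c_1 + c_2 = -4, c_1 + 2c_2 = -8; solving gives c_1 = 0, c_2 = -4.
Check: 0·g1 - 4g2 = [-4, -8].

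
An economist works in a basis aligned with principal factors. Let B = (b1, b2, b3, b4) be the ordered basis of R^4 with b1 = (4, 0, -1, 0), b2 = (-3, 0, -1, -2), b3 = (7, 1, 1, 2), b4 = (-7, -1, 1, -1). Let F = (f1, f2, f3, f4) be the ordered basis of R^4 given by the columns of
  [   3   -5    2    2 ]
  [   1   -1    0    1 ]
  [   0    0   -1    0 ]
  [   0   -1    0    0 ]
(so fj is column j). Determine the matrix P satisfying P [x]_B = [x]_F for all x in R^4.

[[2, 1, 1, 0], [0, 2, -2, 1], [1, 1, -1, -1], [-2, 1, -2, 0]]

Let M have columns bj and N have columns fj. Then for every x, N [x]_F = x = M [x]_B, so P = N^(-1) M.
Since det N = -1, N^(-1) has integer entries; multiplying gives P = [[2, 1, 1, 0], [0, 2, -2, 1], [1, 1, -1, -1], [-2, 1, -2, 0]].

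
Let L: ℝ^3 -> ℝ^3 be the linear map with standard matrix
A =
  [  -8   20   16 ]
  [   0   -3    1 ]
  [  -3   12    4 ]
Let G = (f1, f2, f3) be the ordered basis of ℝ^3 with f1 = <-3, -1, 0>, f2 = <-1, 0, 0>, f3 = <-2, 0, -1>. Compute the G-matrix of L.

[[-3, 0, 1], [-1, -2, 1], [3, -3, -2]]

With P the matrix whose columns are f1, ..., f3, [L]_G = P^(-1) A P.
Column by column: L(f1) = A f1 = <4, 3, -3>; its G-coordinates <-3, -1, 3> give column 1.
Continuing for each basis vector yields [L]_G = [[-3, 0, 1], [-1, -2, 1], [3, -3, -2]].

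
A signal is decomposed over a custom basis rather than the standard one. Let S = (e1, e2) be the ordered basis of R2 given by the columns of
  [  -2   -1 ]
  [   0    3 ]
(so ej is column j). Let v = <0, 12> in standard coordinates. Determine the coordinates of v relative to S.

[v]_S is the unique c with M c = v, where M has columns e1, e2.
System: -2c_1 - c_2 = 0, 0c_1 + 3c_2 = 12; solving gives c_1 = -2, c_2 = 4.
Check: -2e1 + 4e2 = <0, 12>.

<-2, 4>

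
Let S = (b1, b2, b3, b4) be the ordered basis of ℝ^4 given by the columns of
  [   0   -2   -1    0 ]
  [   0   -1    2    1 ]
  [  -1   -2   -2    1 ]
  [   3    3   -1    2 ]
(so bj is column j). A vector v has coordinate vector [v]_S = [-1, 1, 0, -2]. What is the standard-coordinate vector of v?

[-2, -3, -3, -4]

v = M [v]_S, where M has columns b1, ..., b4.
Carrying out the matrix-vector product, v = [-2, -3, -3, -4].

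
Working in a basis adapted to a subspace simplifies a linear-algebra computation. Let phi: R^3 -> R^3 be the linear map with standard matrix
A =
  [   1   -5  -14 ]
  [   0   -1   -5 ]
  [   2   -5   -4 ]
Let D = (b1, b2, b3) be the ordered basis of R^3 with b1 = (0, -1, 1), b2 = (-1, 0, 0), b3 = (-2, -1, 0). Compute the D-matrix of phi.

[[1, -2, 1], [3, -3, 1], [3, 2, -2]]

The j-th column of [phi]_D is [phi(bj)]_D.
phi(b1) = A b1 = (-9, -4, 1) = b1 + 3b2 + 3b3, so column 1 is (1, 3, 3).
Repeating for b2, b3 and assembling the columns gives [[1, -2, 1], [3, -3, 1], [3, 2, -2]].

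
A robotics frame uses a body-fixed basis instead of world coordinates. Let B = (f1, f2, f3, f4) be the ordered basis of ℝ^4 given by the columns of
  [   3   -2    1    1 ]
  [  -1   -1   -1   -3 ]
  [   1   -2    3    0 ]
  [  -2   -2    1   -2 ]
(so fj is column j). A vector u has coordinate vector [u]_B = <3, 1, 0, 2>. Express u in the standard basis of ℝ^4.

<9, -10, 1, -12>

u = M [u]_B, where M has columns f1, ..., f4.
Carrying out the matrix-vector product, u = <9, -10, 1, -12>.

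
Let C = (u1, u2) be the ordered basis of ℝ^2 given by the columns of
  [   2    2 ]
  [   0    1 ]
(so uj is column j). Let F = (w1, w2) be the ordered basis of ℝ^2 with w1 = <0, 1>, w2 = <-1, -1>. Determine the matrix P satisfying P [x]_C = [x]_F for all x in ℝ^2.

Let M have columns uj and N have columns wj. Then for every x, N [x]_F = x = M [x]_C, so P = N^(-1) M.
Since det N = 1, N^(-1) has integer entries; multiplying gives P = [[-2, -1], [-2, -2]].

[[-2, -1], [-2, -2]]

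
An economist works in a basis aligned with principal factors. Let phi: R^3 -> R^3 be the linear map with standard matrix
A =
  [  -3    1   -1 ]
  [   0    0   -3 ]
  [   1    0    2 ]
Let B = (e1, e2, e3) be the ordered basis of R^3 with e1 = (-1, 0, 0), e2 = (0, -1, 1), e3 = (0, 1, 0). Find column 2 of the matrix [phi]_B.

(2, 2, -1)

Column 2 of [phi]_B is the B-coordinate vector of phi(e2).
In standard coordinates phi(e2) = A e2 = (-2, -3, 2).
Converting to B: (-2, -3, 2) = 2e1 + 2e2 - e3, so the coordinate vector is (2, 2, -1).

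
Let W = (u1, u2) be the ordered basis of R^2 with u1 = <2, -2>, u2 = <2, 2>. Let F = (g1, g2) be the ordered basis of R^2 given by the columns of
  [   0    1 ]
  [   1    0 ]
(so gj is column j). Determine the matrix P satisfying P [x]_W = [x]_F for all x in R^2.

[[-2, 2], [2, 2]]

Let M have columns uj and N have columns gj. Then for every x, N [x]_F = x = M [x]_W, so P = N^(-1) M.
Since det N = -1, N^(-1) has integer entries; multiplying gives P = [[-2, 2], [2, 2]].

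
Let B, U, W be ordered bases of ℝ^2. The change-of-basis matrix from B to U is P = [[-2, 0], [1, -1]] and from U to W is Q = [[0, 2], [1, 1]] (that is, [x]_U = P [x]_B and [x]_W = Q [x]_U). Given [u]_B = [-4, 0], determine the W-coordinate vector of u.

[-8, 4]

Composing the changes, [u]_W = Q P [u]_B.
Q P = [[2, -2], [-1, -1]]; applying this to [-4, 0] gives [-8, 4].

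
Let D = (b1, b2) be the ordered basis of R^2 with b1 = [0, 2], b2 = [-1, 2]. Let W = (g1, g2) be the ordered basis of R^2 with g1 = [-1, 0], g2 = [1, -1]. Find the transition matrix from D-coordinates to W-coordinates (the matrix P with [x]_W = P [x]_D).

[[-2, -1], [-2, -2]]

Take x = bj: its D-coordinates are the j-th standard unit vector, so P e_j — column j of P — equals [bj]_W.
b1 = -2g1 - 2g2, giving column 1 = [-2, -2]; repeating for each j gives P = [[-2, -1], [-2, -2]].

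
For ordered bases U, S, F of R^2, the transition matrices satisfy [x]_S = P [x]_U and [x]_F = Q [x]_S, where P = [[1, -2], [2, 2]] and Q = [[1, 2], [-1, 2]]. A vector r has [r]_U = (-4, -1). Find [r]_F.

First [r]_S = P [r]_U = (-2, -10).
Then [r]_F = Q [r]_S = (-22, -18).

(-22, -18)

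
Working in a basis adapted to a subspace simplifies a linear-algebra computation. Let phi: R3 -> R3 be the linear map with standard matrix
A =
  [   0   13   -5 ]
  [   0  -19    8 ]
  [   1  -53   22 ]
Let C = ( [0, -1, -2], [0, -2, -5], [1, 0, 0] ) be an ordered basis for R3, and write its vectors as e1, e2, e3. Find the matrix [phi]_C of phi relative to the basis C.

With P the matrix whose columns are e1, ..., e3, [phi]_C = P^(-1) A P.
Column by column: phi(e1) = A e1 = [-3, 3, 9]; its C-coordinates [3, -3, -3] give column 1.
Continuing for each basis vector yields [phi]_C = [[3, 2, 2], [-3, 0, -1], [-3, -1, 0]].

[[3, 2, 2], [-3, 0, -1], [-3, -1, 0]]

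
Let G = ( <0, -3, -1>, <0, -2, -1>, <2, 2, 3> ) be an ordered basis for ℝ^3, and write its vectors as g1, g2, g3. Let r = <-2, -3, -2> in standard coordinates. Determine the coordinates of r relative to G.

Write r = c_1 g1 + ... + c_3 g3 and solve for the c_i.
Solving this 3x3 system gives c = (3, -4, -1).
Check: 3g1 - 4g2 - g3 = <-2, -3, -2>.

<3, -4, -1>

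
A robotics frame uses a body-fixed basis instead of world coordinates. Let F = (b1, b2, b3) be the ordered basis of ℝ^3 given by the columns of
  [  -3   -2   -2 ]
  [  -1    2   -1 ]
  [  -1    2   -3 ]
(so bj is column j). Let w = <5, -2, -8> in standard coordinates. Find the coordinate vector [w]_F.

[w]_F is the unique c with M c = w, where M has columns b1, ..., b3.
Solving this 3x3 system gives c = (-3, -1, 3).
Check: -3b1 - b2 + 3b3 = <5, -2, -8>.

<-3, -1, 3>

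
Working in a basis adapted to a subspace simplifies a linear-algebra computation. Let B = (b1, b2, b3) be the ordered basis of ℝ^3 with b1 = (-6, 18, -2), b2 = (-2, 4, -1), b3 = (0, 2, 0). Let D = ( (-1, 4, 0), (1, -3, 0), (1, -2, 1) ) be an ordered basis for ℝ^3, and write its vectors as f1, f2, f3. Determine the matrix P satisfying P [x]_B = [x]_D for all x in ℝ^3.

Take x = bj: its B-coordinates are the j-th standard unit vector, so P e_j — column j of P — equals [bj]_D.
b1 = 2f1 - 2f2 - 2f3, giving column 1 = (2, -2, -2); repeating for each j gives P = [[2, -1, 2], [-2, -2, 2], [-2, -1, 0]].

[[2, -1, 2], [-2, -2, 2], [-2, -1, 0]]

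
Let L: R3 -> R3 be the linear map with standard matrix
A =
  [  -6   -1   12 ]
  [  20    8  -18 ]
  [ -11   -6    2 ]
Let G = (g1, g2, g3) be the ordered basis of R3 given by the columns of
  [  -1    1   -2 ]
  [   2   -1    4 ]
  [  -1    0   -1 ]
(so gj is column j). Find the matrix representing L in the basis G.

Let P have columns g1, ..., g3. Then [L]_G = P^(-1) A P.
Here det P = -1, so P^(-1) is integer; computing A P first and then P^(-1)(A P) gives [[0, 3, 2], [-2, 2, 2], [3, 2, 2]].

[[0, 3, 2], [-2, 2, 2], [3, 2, 2]]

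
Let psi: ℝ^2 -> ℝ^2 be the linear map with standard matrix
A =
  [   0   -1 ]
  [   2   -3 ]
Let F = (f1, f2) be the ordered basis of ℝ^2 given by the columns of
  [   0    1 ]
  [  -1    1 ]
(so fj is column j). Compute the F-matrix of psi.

[[-2, 0], [1, -1]]

Let P have columns f1, f2. Then [psi]_F = P^(-1) A P.
Here det P = 1, so P^(-1) is integer; computing A P first and then P^(-1)(A P) gives [[-2, 0], [1, -1]].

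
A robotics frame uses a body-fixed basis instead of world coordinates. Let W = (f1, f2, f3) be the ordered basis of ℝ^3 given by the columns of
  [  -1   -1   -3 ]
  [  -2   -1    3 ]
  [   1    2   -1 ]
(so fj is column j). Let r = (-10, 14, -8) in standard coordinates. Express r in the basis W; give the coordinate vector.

Write r = c_1 f1 + ... + c_3 f3 and solve for the c_i.
Solving this 3x3 system gives c = (0, -2, 4).
Check: 0·f1 - 2f2 + 4f3 = (-10, 14, -8).

(0, -2, 4)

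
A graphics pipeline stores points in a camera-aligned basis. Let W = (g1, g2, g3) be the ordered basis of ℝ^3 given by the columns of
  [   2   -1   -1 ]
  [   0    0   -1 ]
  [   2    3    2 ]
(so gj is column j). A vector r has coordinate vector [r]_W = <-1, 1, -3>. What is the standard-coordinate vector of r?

<0, 3, -5>

r = M [r]_W, where M has columns g1, ..., g3.
Carrying out the matrix-vector product, r = <0, 3, -5>.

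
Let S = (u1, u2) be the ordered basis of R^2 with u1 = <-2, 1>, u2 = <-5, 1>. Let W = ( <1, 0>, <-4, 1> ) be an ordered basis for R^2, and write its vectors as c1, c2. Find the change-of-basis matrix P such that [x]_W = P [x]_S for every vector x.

[[2, -1], [1, 1]]

Take x = uj: its S-coordinates are the j-th standard unit vector, so P e_j — column j of P — equals [uj]_W.
u1 = 2c1 + c2, giving column 1 = <2, 1>; repeating for each j gives P = [[2, -1], [1, 1]].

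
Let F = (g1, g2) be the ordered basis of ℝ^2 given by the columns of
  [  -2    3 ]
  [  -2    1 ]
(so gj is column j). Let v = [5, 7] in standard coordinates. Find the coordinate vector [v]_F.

We seek scalars with c_1 g1 + c_2 g2 = v; equivalently solve M c = v where the columns of M are g1, g2.
System: -2c_1 + 3c_2 = 5, -2c_1 + c_2 = 7; solving gives c_1 = -4, c_2 = -1.
Check: -4g1 - g2 = [5, 7].

[-4, -1]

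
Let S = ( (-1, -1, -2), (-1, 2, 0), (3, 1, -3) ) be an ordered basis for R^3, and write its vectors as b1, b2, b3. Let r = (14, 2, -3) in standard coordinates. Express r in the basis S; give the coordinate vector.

We seek scalars with c_1 b1 + ... + c_3 b3 = r; equivalently solve M c = r where the columns of M are b1, ..., b3.
Gaussian elimination on [M | r] yields c = (-3, -2, 3).
Check: -3b1 - 2b2 + 3b3 = (14, 2, -3).

(-3, -2, 3)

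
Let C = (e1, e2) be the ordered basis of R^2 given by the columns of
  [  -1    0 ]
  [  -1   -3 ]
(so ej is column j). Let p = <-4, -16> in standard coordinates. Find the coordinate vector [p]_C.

<4, 4>

We seek scalars with c_1 e1 + c_2 e2 = p; equivalently solve M c = p where the columns of M are e1, e2.
System: -c_1 + 0c_2 = -4, -c_1 - 3c_2 = -16; solving gives c_1 = 4, c_2 = 4.
Check: 4e1 + 4e2 = <-4, -16>.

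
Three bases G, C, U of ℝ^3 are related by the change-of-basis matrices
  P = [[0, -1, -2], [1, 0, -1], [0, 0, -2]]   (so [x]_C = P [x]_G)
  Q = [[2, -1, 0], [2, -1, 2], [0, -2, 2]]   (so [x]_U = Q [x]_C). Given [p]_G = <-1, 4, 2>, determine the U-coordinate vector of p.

<-13, -21, -2>

Apply P to get C-coordinates <-8, -3, -4>, then Q to get U-coordinates.
The result is [p]_U = <-13, -21, -2>.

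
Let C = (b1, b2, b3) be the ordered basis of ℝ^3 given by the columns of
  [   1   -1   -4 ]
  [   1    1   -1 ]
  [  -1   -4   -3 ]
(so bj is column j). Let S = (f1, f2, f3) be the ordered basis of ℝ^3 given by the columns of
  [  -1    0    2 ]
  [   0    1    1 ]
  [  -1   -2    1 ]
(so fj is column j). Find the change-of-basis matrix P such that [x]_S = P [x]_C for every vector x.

[[-1, -1, 2], [1, 2, 0], [0, -1, -1]]

Column j of P is [bj]_S, since P maps C-coordinates to S-coordinates.
Expressing b1 in S: b1 = -f1 + f2 + 0·f3, so column 1 of P is [-1, 1, 0].
Doing the same for each bj gives P = [[-1, -1, 2], [1, 2, 0], [0, -1, -1]].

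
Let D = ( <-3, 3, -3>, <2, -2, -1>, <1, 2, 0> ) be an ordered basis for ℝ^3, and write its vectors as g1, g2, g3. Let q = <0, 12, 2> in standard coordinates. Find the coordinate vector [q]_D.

<0, -2, 4>

[q]_D is the unique c with M c = q, where M has columns g1, ..., g3.
Gaussian elimination on [M | q] yields c = (0, -2, 4).
Check: 0·g1 - 2g2 + 4g3 = <0, 12, 2>.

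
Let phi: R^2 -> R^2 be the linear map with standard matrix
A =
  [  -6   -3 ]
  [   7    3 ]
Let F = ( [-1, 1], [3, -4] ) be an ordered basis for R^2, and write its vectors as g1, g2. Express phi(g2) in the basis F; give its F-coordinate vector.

Compute phi(g2) = A g2 = [-6, 9] in standard coordinates.
Then write this in F-coordinates: solve for y in y_1 g1 + y_2 g2 = [-6, 9].
This gives y = [-3, -3], which is column 2 of [phi]_F.

[-3, -3]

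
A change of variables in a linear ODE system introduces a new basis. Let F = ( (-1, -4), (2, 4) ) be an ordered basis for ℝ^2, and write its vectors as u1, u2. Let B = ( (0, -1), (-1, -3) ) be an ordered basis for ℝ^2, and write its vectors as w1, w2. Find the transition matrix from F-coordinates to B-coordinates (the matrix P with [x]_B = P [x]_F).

[[1, 2], [1, -2]]

Let M have columns uj and N have columns wj. Then for every x, N [x]_B = x = M [x]_F, so P = N^(-1) M.
Since det N = -1, N^(-1) has integer entries; multiplying gives P = [[1, 2], [1, -2]].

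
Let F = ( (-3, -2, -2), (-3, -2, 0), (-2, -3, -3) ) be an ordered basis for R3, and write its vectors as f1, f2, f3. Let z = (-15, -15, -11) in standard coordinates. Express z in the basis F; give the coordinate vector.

We seek scalars with c_1 f1 + ... + c_3 f3 = z; equivalently solve M c = z where the columns of M are f1, ..., f3.
Row-reducing the augmented matrix [M | z] gives c = (1, 2, 3).
Check: f1 + 2f2 + 3f3 = (-15, -15, -11).

(1, 2, 3)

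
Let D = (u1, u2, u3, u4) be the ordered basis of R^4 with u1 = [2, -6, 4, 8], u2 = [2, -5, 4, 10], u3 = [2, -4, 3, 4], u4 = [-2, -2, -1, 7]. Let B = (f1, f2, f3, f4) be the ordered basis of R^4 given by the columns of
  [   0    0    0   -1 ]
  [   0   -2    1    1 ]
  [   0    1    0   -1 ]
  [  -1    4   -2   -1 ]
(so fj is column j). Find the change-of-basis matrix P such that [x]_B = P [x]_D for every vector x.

Take x = uj: its D-coordinates are the j-th standard unit vector, so P e_j — column j of P — equals [uj]_B.
u1 = 2f1 + 2f2 + 0·f3 - 2f4, giving column 1 = [2, 2, 0, -2]; repeating for each j gives P = [[2, -2, 2, -1], [2, 2, 1, 1], [0, 1, 0, -2], [-2, -2, -2, 2]].

[[2, -2, 2, -1], [2, 2, 1, 1], [0, 1, 0, -2], [-2, -2, -2, 2]]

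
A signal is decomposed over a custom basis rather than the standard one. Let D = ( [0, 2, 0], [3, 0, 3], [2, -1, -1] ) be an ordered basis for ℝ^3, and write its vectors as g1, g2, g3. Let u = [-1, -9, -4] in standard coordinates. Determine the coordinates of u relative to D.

We seek scalars with c_1 g1 + ... + c_3 g3 = u; equivalently solve M c = u where the columns of M are g1, ..., g3.
Solving this 3x3 system gives c = (-4, -1, 1).
Check: -4g1 - g2 + g3 = [-1, -9, -4].

[-4, -1, 1]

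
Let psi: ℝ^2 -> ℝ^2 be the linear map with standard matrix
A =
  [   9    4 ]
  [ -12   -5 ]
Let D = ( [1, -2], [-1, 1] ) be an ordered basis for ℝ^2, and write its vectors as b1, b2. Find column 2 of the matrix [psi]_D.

[-2, 3]

Compute psi(b2) = A b2 = [-5, 7] in standard coordinates.
Then write this in D-coordinates: solve for y in y_1 b1 + y_2 b2 = [-5, 7].
This gives y = [-2, 3], which is column 2 of [psi]_D.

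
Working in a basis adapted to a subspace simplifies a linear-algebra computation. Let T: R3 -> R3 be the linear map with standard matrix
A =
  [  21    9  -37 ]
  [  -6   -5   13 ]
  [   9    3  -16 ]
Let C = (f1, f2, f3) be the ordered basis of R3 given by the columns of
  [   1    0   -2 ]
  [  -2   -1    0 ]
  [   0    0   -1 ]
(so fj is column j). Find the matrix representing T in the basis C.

With P the matrix whose columns are f1, ..., f3, [T]_C = P^(-1) A P.
Column by column: T(f1) = A f1 = (3, 4, 3); its C-coordinates (-3, 2, -3) give column 1.
Continuing for each basis vector yields [T]_C = [[-3, -3, -1], [2, 1, 3], [-3, 3, 2]].

[[-3, -3, -1], [2, 1, 3], [-3, 3, 2]]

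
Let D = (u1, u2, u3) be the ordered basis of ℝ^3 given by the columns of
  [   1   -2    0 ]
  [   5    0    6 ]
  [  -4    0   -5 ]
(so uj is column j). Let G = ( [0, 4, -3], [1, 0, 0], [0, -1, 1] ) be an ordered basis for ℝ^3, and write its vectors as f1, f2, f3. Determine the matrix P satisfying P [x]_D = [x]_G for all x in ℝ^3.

Take x = uj: its D-coordinates are the j-th standard unit vector, so P e_j — column j of P — equals [uj]_G.
u1 = f1 + f2 - f3, giving column 1 = [1, 1, -1]; repeating for each j gives P = [[1, 0, 1], [1, -2, 0], [-1, 0, -2]].

[[1, 0, 1], [1, -2, 0], [-1, 0, -2]]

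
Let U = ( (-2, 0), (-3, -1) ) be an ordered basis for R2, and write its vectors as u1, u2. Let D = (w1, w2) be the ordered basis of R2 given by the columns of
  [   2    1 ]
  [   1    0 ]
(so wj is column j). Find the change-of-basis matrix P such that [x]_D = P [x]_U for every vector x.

[[0, -1], [-2, -1]]

Column j of P is [uj]_D, since P maps U-coordinates to D-coordinates.
Expressing u1 in D: u1 = 0·w1 - 2w2, so column 1 of P is (0, -2).
Doing the same for each uj gives P = [[0, -1], [-2, -1]].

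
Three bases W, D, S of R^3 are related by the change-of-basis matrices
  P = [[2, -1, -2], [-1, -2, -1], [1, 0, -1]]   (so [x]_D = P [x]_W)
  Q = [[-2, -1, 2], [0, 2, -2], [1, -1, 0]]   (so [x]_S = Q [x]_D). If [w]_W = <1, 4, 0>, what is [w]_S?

<15, -20, 7>

Composing the changes, [w]_S = Q P [w]_W.
Q P = [[-1, 4, 3], [-4, -4, 0], [3, 1, -1]]; applying this to <1, 4, 0> gives <15, -20, 7>.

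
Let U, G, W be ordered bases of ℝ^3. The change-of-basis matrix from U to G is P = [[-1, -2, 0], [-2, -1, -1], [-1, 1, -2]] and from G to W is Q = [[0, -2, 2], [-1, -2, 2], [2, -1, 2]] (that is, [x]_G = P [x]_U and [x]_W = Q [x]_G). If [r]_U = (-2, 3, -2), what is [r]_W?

Apply P to get G-coordinates (-4, 3, 9), then Q to get W-coordinates.
The result is [r]_W = (12, 16, 7).

(12, 16, 7)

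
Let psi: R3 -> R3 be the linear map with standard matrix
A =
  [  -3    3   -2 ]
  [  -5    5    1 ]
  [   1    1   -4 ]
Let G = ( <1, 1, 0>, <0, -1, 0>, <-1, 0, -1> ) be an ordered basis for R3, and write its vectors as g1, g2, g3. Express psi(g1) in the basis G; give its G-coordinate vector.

<-2, -2, -2>

Column 1 of [psi]_G is the G-coordinate vector of psi(g1).
In standard coordinates psi(g1) = A g1 = <0, 0, 2>.
Converting to G: <0, 0, 2> = -2g1 - 2g2 - 2g3, so the coordinate vector is <-2, -2, -2>.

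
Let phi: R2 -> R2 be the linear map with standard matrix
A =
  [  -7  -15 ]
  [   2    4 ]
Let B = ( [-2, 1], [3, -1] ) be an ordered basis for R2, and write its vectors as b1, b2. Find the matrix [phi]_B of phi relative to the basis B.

[[-1, 0], [-1, -2]]

With P the matrix whose columns are b1, b2, [phi]_B = P^(-1) A P.
Column by column: phi(b1) = A b1 = [-1, 0]; its B-coordinates [-1, -1] give column 1.
Continuing for each basis vector yields [phi]_B = [[-1, 0], [-1, -2]].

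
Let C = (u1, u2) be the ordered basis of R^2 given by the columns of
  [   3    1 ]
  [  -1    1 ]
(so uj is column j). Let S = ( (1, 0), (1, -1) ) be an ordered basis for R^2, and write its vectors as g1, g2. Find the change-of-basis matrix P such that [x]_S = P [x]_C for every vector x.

[[2, 2], [1, -1]]

Let M have columns uj and N have columns gj. Then for every x, N [x]_S = x = M [x]_C, so P = N^(-1) M.
Since det N = -1, N^(-1) has integer entries; multiplying gives P = [[2, 2], [1, -1]].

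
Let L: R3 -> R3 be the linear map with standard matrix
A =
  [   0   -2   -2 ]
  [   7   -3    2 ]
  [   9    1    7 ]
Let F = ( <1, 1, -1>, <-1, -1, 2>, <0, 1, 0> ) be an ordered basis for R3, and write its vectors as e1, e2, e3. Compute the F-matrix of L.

[[3, 0, -3], [3, 2, -1], [2, 2, -1]]

With P the matrix whose columns are e1, ..., e3, [L]_F = P^(-1) A P.
Column by column: L(e1) = A e1 = <0, 2, 3>; its F-coordinates <3, 3, 2> give column 1.
Continuing for each basis vector yields [L]_F = [[3, 0, -3], [3, 2, -1], [2, 2, -1]].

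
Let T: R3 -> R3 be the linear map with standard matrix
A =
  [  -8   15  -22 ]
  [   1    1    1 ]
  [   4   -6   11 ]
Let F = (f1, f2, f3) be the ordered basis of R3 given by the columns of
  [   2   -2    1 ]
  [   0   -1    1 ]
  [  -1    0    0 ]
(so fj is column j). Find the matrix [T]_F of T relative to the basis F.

[[3, 2, 2], [1, 0, -1], [2, -3, 1]]

The j-th column of [T]_F is [T(fj)]_F.
T(f1) = A f1 = <6, 1, -3> = 3f1 + f2 + 2f3, so column 1 is <3, 1, 2>.
Repeating for f2, f3 and assembling the columns gives [[3, 2, 2], [1, 0, -1], [2, -3, 1]].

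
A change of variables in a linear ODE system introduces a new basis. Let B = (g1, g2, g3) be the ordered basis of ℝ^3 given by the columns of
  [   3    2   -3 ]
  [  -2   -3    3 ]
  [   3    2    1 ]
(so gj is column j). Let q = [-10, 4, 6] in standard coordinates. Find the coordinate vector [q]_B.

[q]_B is the unique c with M c = q, where M has columns g1, ..., g3.
Solving this 3x3 system gives c = (-2, 4, 4).
Check: -2g1 + 4g2 + 4g3 = [-10, 4, 6].

[-2, 4, 4]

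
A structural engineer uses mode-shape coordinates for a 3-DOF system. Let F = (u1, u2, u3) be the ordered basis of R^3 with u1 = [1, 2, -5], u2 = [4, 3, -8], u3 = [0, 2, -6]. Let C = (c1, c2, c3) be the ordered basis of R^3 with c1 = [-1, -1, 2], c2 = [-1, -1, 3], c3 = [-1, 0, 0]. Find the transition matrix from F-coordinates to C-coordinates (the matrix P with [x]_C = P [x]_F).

Let M have columns uj and N have columns cj. Then for every x, N [x]_C = x = M [x]_F, so P = N^(-1) M.
Since det N = 1, N^(-1) has integer entries; multiplying gives P = [[-1, -1, 0], [-1, -2, -2], [1, -1, 2]].

[[-1, -1, 0], [-1, -2, -2], [1, -1, 2]]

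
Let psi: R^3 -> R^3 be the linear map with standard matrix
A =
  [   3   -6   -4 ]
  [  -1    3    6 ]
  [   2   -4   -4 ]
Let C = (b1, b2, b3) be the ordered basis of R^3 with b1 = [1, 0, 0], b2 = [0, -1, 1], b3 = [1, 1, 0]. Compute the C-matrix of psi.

The j-th column of [psi]_C is [psi(bj)]_C.
psi(b1) = A b1 = [3, -1, 2] = 2b1 + 2b2 + b3, so column 1 is [2, 2, 1].
Repeating for b2, b3 and assembling the columns gives [[2, -1, -3], [2, 0, -2], [1, 3, 0]].

[[2, -1, -3], [2, 0, -2], [1, 3, 0]]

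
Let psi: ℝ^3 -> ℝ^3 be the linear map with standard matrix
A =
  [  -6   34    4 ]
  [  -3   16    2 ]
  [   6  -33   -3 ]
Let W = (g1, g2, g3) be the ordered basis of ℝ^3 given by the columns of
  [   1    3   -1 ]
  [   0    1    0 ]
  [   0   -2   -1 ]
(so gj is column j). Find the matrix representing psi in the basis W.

With P the matrix whose columns are g1, ..., g3, [psi]_W = P^(-1) A P.
Column by column: psi(g1) = A g1 = (-6, -3, 6); its W-coordinates (3, -3, 0) give column 1.
Continuing for each basis vector yields [psi]_W = [[3, 2, 0], [-3, 3, 1], [0, 3, 1]].

[[3, 2, 0], [-3, 3, 1], [0, 3, 1]]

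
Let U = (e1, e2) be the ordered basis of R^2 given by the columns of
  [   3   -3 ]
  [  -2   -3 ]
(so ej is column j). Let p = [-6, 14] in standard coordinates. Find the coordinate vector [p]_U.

[-4, -2]

[p]_U is the unique c with M c = p, where M has columns e1, e2.
System: 3c_1 - 3c_2 = -6, -2c_1 - 3c_2 = 14; solving gives c_1 = -4, c_2 = -2.
Check: -4e1 - 2e2 = [-6, 14].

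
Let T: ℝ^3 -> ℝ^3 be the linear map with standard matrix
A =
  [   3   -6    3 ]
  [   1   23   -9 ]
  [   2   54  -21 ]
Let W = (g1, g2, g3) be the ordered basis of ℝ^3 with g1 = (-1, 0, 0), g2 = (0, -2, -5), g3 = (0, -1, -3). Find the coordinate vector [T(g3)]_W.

Column 3 of [T]_W is the W-coordinate vector of T(g3).
In standard coordinates T(g3) = A g3 = (-3, 4, 9).
Converting to W: (-3, 4, 9) = 3g1 - 3g2 + 2g3, so the coordinate vector is (3, -3, 2).

(3, -3, 2)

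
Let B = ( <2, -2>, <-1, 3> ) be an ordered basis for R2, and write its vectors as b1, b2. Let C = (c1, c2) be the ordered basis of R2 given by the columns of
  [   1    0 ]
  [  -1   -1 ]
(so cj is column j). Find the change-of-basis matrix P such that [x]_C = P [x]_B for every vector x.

Let M have columns bj and N have columns cj. Then for every x, N [x]_C = x = M [x]_B, so P = N^(-1) M.
Since det N = -1, N^(-1) has integer entries; multiplying gives P = [[2, -1], [0, -2]].

[[2, -1], [0, -2]]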